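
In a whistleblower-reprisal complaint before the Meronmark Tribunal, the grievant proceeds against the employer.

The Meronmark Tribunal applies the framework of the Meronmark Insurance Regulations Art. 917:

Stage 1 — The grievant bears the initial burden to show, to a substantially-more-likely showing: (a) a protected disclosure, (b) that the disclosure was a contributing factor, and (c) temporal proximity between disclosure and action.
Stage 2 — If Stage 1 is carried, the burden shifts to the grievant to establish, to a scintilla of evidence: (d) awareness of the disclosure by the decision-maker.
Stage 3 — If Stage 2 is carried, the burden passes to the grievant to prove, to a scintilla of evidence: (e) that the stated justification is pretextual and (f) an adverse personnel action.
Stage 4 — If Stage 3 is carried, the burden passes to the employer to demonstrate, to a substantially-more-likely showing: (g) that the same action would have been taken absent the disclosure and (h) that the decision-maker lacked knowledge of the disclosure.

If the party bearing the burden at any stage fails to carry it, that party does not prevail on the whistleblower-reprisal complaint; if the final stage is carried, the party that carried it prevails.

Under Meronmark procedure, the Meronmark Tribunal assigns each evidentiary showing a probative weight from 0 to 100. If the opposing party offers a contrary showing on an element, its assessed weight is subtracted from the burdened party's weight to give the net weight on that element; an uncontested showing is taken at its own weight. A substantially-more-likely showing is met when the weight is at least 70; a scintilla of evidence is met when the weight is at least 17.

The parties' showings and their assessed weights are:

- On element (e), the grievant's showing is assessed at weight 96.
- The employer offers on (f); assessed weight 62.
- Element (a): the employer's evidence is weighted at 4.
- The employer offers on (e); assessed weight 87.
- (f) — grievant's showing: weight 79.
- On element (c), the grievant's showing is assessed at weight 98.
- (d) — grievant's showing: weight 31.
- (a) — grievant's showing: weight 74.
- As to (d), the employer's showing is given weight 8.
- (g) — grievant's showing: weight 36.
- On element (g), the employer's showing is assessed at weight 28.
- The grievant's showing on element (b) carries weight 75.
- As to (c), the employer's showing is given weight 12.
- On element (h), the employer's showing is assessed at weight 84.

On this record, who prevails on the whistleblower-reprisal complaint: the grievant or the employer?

employer

Stage 1 (grievant, a substantially-more-likely showing, weight is at least 70): (a) net 74−4=70 ≥ 70 — meets; (b) 75 ≥ 70 — meets; (c) net 98−12=86 ≥ 70 — meets.
  Stage 1 is satisfied; the grievant continues to bear the burden.
Stage 2 (grievant, a scintilla of evidence, weight is at least 17): (d) net 31−8=23 ≥ 17 — meets.
  All elements met. The grievant retains the burden for Stage 3.
Stage 3 (grievant, a scintilla of evidence, weight is at least 17): (e) net 96−87=9 < 17 — fails; (f) net 79−62=17 ≥ 17 — meets.
  Not every element is met, so the grievant fails to carry Stage 3.
The analysis ends at Stage 3; the employer prevails.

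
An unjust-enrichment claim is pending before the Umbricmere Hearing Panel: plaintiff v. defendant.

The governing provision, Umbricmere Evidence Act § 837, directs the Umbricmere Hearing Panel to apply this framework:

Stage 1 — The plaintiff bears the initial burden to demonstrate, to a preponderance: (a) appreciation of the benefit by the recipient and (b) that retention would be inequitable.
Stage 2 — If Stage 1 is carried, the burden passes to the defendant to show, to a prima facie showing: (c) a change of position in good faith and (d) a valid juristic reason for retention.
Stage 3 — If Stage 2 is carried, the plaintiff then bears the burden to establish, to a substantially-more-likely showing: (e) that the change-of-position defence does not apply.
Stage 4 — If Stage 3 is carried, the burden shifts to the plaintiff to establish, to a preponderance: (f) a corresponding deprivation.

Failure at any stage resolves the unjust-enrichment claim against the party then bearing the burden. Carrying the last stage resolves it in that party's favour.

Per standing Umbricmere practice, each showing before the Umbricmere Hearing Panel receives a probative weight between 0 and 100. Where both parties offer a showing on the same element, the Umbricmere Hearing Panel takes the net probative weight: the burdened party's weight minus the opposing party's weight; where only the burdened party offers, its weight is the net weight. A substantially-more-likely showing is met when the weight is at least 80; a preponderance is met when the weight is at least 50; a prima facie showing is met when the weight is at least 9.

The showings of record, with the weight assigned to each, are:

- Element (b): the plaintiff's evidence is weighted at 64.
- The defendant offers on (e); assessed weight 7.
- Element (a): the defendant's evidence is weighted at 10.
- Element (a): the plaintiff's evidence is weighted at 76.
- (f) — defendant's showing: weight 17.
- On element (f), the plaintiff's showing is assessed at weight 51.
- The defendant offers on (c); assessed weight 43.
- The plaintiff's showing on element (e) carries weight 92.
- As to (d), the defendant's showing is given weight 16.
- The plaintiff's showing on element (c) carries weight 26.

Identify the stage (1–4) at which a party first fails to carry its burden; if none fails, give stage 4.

At Stage 1 the plaintiff must meet a preponderance (weight is at least 50): on (a) the weight is 76 less the opposing 10 gives net 66, ≥ 50, so (a) meets the standard; on (b) the weight is 64, which does reach 50, so (b) meets the standard.
  All elements met. The burden passes to the defendant.
At Stage 2 the defendant must meet a prima facie showing (weight is at least 9): on (c) the weight is 43 less the opposing 26 gives net 17, ≥ 9, so (c) meets the standard; on (d) the weight is 16, which does reach 9, so (d) meets the standard.
  Stage 2 carried; the burden shifts to the plaintiff.
At Stage 3 the plaintiff must meet a substantially-more-likely showing (weight is at least 80): on (e) the weight is 92 less the opposing 7 gives net 85, ≥ 80, so (e) meets the standard.
  All elements met. The plaintiff retains the burden for Stage 4.
At Stage 4 the plaintiff must meet a preponderance (weight is at least 50): on (f) the weight is 51 less the opposing 17 gives net 34, which does not reach 50, so (f) does not meet the standard.
  Not every element is met, so the plaintiff fails to carry Stage 4.
So the defendant prevails.

stage 4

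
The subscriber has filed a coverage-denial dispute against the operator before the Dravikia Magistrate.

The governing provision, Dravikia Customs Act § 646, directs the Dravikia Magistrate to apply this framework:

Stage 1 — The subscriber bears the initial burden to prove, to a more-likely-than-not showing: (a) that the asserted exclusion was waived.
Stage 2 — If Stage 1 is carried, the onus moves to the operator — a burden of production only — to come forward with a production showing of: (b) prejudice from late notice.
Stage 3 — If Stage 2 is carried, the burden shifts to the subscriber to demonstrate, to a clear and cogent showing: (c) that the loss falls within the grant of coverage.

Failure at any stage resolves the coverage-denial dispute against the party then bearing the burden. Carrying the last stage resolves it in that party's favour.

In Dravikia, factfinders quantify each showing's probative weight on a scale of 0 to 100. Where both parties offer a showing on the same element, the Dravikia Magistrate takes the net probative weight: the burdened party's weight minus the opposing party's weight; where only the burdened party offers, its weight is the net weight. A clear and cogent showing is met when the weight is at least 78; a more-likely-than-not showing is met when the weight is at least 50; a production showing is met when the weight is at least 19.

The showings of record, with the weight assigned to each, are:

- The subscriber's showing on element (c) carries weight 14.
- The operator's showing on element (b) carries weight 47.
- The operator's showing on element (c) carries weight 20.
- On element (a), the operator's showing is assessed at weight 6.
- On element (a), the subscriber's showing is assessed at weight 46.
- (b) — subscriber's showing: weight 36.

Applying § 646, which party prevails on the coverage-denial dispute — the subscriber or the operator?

operator

Stage 1 — burden on subscriber; standard: a more-likely-than-not showing (weight is at least 50).
    (a): 46 − 6 = 40 < 50 [not met]
  Stage 1 not carried; the subscriber fails its burden.
So the operator prevails.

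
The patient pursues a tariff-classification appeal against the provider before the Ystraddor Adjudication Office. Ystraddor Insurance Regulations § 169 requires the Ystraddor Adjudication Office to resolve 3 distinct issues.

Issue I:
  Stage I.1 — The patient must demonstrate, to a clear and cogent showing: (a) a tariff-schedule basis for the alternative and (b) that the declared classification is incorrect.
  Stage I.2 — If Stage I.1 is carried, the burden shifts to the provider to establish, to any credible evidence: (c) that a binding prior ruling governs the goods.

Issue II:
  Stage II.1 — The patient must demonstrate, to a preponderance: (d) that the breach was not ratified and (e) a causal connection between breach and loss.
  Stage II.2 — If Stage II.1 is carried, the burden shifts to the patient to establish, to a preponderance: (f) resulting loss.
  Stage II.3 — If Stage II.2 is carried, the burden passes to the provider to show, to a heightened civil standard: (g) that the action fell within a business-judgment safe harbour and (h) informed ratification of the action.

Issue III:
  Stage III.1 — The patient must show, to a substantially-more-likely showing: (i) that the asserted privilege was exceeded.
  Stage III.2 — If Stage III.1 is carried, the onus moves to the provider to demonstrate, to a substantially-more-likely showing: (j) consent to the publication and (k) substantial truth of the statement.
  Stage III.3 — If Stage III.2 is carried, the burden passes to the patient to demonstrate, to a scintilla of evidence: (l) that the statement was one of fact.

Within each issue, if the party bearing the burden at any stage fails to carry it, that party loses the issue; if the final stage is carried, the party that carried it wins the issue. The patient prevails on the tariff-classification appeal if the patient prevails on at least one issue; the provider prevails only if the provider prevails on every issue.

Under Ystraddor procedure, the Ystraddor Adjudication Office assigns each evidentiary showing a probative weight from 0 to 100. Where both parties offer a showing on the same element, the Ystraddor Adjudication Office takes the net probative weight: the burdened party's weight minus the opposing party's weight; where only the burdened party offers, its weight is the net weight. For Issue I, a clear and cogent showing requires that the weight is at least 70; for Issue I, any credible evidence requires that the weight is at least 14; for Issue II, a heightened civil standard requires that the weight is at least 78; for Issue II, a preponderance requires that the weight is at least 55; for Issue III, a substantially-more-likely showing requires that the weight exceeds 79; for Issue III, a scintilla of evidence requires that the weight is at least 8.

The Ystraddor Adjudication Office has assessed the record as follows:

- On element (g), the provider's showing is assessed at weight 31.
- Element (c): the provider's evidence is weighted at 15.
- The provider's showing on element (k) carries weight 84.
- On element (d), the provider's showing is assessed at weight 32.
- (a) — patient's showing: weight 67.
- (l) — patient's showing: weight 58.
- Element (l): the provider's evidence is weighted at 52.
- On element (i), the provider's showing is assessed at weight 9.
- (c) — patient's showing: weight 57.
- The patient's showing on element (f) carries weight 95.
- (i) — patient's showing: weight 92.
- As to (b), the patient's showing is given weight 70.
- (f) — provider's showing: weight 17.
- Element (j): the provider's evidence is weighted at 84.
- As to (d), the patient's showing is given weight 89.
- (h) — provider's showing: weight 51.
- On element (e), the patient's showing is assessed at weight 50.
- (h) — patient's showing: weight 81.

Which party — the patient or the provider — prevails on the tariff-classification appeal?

provider

— Issue I —
At Stage I.1 the patient must meet a clear and cogent showing (weight is at least 70): on (a) the weight is 67, which does not reach 70, so (a) does not meet the standard; on (b) the weight is 70, ≥ 70, so (b) meets the standard.
  Stage I.1 not carried; the patient fails its burden.
The analysis ends at Stage I.1; the provider prevails on this issue.
— Issue II —
Stage II.1 (patient, a preponderance, weight is at least 55): (d) net 89−32=57 ≥ 55 — meets; (e) 50 < 55 — fails.
  Stage II.1 not carried; the patient fails its burden.
So the provider prevails on this issue.
— Issue III —
Stage III.1 — burden on patient; standard: a substantially-more-likely showing (weight exceeds 79).
    (i): 92 − 9 = 83 > 79 [met]
  The patient carries Stage III.1; the provider now bears the burden.
Stage III.2 — burden on provider; standard: a substantially-more-likely showing (weight exceeds 79).
    (j): 84 > 79 [met]
    (k): 84 > 79 [met]
  All elements met. The burden passes to the patient.
Stage III.3 — burden on patient; standard: a scintilla of evidence (weight is at least 8).
    (l): 58 − 52 = 6 < 8 [not met]
  Not every element is met, so the patient fails to carry Stage III.3.
The provider prevails on this issue.
Per-issue: Issue I → provider; Issue II → provider; Issue III → provider. The patient must prevail on at least one issue; overall, the provider prevails.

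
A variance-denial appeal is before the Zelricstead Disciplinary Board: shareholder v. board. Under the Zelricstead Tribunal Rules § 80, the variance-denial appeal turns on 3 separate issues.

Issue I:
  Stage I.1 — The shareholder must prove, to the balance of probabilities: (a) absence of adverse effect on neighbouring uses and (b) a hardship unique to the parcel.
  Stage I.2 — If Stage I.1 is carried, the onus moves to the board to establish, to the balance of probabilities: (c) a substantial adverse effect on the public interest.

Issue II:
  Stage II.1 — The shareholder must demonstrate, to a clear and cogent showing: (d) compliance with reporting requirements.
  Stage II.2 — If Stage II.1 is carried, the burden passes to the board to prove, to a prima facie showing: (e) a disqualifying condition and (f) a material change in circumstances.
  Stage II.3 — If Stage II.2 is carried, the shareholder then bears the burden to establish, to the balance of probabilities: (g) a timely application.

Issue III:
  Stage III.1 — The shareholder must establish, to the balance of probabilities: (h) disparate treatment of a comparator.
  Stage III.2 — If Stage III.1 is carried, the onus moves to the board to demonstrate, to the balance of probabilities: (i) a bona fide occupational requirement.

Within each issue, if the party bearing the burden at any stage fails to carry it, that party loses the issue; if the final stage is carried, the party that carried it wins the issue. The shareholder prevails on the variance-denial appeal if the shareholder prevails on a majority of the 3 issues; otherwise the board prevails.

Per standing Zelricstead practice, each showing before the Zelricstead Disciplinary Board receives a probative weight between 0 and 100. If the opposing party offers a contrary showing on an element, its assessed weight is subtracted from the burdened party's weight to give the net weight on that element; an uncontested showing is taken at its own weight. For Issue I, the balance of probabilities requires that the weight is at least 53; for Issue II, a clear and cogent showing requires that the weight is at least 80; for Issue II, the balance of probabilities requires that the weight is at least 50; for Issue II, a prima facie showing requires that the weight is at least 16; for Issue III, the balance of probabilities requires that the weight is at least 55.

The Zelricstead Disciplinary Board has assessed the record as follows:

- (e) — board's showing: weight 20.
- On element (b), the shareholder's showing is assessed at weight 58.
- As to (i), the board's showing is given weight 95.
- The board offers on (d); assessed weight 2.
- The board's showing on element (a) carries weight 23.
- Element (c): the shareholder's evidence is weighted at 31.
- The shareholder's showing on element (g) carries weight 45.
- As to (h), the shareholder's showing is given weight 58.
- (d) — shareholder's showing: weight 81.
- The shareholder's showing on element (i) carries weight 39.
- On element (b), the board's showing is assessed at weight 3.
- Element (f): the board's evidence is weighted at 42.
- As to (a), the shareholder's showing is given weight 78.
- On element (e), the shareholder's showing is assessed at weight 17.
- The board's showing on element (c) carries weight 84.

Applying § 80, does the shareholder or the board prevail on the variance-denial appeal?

— Issue I —
Stage I.1 — burden on shareholder; standard: the balance of probabilities (weight is at least 53).
    (a): 78 − 23 = 55 ≥ 53 [met]
    (b): 58 − 3 = 55 ≥ 53 [met]
  Stage I.1 carried; the burden shifts to the board.
Stage I.2 — burden on board; standard: the balance of probabilities (weight is at least 53).
    (c): 84 − 31 = 53 ≥ 53 [met]
  The board carries the last stage.
Every stage carried; the board prevails on this issue.
— Issue II —
Stage II.1 (shareholder, a clear and cogent showing, weight is at least 80): (d) net 81−2=79 < 80 — fails.
  The shareholder does not carry Stage II.1.
The board prevails on this issue.
— Issue III —
Stage III.1 (shareholder, the balance of probabilities, weight is at least 55): (h) 58 ≥ 55 — meets.
  All elements met. The burden passes to the board.
Stage III.2 (board, the balance of probabilities, weight is at least 55): (i) net 95−39=56 ≥ 55 — meets.
  The board carries the last stage.
Every stage carried; the board prevails on this issue.
Per-issue: Issue I → board; Issue II → board; Issue III → board. The shareholder must prevail on a majority of issues; overall, the board prevails.

board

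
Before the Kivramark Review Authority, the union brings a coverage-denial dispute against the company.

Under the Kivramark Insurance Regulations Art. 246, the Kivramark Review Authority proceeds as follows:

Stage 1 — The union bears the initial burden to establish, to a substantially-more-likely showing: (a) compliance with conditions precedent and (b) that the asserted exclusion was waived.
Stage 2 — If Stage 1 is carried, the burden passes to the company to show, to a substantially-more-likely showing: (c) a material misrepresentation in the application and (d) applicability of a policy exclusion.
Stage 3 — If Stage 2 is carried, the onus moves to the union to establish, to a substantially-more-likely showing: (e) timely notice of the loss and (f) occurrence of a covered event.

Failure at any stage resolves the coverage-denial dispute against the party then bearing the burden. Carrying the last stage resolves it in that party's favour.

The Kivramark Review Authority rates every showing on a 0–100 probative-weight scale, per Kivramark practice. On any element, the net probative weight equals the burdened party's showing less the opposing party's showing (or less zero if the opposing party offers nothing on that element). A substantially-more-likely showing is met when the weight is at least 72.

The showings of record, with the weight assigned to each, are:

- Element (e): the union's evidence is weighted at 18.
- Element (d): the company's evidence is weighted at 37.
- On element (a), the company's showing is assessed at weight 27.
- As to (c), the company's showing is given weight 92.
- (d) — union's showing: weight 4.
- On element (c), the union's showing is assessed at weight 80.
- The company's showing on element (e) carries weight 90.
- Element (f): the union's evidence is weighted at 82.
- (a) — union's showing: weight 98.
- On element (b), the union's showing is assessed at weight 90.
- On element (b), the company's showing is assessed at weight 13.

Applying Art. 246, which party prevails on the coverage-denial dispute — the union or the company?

Stage 1 (union, a substantially-more-likely showing, weight is at least 72): (a) net 98−27=71 < 72 — fails; (b) net 90−13=77 ≥ 72 — meets.
  Not every element is met, so the union fails to carry Stage 1.
The analysis ends at Stage 1; the company prevails.

company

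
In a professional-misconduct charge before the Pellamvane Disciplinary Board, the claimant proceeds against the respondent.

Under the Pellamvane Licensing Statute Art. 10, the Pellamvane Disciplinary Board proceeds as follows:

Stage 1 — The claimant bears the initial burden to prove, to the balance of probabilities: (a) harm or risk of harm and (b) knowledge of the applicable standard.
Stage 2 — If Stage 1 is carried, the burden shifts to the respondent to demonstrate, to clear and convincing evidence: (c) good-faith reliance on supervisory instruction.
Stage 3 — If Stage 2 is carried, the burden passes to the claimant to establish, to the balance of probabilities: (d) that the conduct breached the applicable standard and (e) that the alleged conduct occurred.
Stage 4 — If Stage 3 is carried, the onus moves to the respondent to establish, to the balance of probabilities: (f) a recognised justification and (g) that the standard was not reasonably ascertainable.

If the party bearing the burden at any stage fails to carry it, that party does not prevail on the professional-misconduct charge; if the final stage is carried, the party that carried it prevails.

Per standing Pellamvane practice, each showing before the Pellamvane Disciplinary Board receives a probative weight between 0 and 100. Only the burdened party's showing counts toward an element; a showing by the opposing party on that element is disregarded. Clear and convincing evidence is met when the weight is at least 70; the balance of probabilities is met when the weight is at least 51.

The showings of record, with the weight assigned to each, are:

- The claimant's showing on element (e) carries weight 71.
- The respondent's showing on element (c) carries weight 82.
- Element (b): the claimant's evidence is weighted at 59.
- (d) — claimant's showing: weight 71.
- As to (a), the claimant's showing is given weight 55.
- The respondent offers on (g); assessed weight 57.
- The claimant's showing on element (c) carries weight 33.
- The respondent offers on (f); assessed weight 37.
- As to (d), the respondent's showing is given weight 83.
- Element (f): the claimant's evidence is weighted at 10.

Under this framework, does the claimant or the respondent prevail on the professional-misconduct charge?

claimant

Stage 1 (claimant, the balance of probabilities, weight is at least 51): (a) 55 ≥ 51 — meets; (b) 59 ≥ 51 — meets.
  All elements met. The burden passes to the respondent.
Stage 2 (respondent, clear and convincing evidence, weight is at least 70): (c) 82 (claimant's 33 disregarded) ≥ 70 — meets.
  All elements met. The burden passes to the claimant.
Stage 3 (claimant, the balance of probabilities, weight is at least 51): (d) 71 (respondent's 83 disregarded) ≥ 51 — meets; (e) 71 ≥ 51 — meets.
  The claimant carries Stage 3; the respondent now bears the burden.
Stage 4 (respondent, the balance of probabilities, weight is at least 51): (f) 37 (claimant's 10 disregarded) < 51 — fails; (g) 57 ≥ 51 — meets.
  The respondent does not carry Stage 4.
The analysis ends at Stage 4; the claimant prevails.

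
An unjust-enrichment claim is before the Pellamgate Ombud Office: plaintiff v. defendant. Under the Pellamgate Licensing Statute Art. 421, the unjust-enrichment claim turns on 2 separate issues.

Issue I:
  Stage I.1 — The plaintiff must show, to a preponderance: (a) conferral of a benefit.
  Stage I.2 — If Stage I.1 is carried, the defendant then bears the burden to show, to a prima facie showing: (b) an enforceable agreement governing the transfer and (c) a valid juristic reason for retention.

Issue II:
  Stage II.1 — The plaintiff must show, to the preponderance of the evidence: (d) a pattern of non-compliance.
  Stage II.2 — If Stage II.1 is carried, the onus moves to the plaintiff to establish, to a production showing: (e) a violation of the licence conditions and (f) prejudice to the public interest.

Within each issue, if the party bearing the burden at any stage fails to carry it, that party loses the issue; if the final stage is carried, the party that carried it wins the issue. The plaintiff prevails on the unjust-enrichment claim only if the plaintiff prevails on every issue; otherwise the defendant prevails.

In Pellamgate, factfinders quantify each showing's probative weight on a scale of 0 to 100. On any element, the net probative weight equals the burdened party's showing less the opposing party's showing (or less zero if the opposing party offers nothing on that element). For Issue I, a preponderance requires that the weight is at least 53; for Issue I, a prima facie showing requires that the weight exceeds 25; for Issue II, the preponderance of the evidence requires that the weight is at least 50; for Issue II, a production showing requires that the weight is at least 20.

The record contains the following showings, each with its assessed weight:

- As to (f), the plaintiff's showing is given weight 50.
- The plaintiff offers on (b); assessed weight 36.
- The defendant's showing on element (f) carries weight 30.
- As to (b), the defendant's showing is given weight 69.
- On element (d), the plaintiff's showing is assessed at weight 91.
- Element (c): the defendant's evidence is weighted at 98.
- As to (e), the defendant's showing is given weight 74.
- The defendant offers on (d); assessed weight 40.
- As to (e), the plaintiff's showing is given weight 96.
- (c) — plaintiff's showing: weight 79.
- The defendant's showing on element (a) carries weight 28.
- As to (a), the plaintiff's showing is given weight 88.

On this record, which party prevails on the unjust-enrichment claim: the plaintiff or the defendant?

plaintiff

— Issue I —
Stage I.1 (plaintiff, a preponderance, weight is at least 53): (a) net 88−28=60 ≥ 53 — meets.
  Stage I.1 is satisfied; the onus moves to the defendant.
Stage I.2 (defendant, a prima facie showing, weight exceeds 25): (b) net 69−36=33 > 25 — meets; (c) net 98−79=19 ≤ 25 — fails.
  Stage I.2 not carried; the defendant fails its burden.
So the plaintiff prevails on this issue.
— Issue II —
At Stage II.1 the plaintiff must meet the preponderance of the evidence (weight is at least 50): on (d) the weight is 91 less the opposing 40 gives net 51, ≥ 50, so (d) meets the standard.
  All elements met. The plaintiff retains the burden for Stage II.2.
At Stage II.2 the plaintiff must meet a production showing (weight is at least 20): on (e) the weight is 96 less the opposing 74 gives net 22, which does reach 20, so (e) meets the standard; on (f) the weight is 50 less the opposing 30 gives net 20, ≥ 20, so (f) meets the standard.
  All elements met at the final stage.
All stages carried — the plaintiff prevails on this issue.
Per-issue: Issue I → plaintiff; Issue II → plaintiff. The plaintiff must prevail on every issue; overall, the plaintiff prevails.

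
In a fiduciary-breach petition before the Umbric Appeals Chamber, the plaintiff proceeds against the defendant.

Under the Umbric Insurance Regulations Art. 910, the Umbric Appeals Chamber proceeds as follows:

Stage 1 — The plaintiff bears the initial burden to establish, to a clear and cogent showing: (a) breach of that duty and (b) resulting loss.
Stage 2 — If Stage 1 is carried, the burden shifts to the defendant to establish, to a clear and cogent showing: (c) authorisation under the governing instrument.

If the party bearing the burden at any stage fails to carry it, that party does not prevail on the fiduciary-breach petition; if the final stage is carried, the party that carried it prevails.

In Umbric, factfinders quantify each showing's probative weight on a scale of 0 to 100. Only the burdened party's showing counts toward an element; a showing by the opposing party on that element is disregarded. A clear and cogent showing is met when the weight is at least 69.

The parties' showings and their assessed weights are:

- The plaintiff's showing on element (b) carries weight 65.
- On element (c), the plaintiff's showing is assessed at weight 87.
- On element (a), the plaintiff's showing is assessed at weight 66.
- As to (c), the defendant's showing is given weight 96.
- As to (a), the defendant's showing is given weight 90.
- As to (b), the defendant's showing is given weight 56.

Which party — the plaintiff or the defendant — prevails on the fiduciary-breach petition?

defendant

Stage 1 — burden on plaintiff; standard: a clear and cogent showing (weight is at least 69).
    (a): 66 (defendant's 90 disregarded) < 69 [not met]
    (b): 65 (defendant's 56 disregarded) < 69 [not met]
  Not every element is met, so the plaintiff fails to carry Stage 1.
So the defendant prevails.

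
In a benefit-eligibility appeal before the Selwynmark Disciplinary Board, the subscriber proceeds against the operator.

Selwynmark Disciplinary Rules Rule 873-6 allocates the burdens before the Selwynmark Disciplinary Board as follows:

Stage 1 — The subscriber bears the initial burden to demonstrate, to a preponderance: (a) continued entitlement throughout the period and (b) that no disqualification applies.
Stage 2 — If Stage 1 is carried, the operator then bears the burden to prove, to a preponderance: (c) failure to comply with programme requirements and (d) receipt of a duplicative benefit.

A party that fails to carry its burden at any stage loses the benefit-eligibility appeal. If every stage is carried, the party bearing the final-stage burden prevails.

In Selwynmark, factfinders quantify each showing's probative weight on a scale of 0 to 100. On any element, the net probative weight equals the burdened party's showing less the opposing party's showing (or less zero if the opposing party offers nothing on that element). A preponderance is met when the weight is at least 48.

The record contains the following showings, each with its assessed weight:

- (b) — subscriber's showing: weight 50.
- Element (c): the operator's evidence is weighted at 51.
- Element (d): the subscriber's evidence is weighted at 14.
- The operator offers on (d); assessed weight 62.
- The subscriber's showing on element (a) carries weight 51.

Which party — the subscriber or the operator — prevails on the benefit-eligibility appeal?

operator

Stage 1 — burden on subscriber; standard: a preponderance (weight is at least 48).
    (a): 51 ≥ 48 [met]
    (b): 50 ≥ 48 [met]
  The subscriber carries Stage 1; the operator now bears the burden.
Stage 2 — burden on operator; standard: a preponderance (weight is at least 48).
    (c): 51 ≥ 48 [met]
    (d): 62 − 14 = 48 ≥ 48 [met]
  Stage 2 carried; the final stage is satisfied.
With every stage satisfied, the operator prevails.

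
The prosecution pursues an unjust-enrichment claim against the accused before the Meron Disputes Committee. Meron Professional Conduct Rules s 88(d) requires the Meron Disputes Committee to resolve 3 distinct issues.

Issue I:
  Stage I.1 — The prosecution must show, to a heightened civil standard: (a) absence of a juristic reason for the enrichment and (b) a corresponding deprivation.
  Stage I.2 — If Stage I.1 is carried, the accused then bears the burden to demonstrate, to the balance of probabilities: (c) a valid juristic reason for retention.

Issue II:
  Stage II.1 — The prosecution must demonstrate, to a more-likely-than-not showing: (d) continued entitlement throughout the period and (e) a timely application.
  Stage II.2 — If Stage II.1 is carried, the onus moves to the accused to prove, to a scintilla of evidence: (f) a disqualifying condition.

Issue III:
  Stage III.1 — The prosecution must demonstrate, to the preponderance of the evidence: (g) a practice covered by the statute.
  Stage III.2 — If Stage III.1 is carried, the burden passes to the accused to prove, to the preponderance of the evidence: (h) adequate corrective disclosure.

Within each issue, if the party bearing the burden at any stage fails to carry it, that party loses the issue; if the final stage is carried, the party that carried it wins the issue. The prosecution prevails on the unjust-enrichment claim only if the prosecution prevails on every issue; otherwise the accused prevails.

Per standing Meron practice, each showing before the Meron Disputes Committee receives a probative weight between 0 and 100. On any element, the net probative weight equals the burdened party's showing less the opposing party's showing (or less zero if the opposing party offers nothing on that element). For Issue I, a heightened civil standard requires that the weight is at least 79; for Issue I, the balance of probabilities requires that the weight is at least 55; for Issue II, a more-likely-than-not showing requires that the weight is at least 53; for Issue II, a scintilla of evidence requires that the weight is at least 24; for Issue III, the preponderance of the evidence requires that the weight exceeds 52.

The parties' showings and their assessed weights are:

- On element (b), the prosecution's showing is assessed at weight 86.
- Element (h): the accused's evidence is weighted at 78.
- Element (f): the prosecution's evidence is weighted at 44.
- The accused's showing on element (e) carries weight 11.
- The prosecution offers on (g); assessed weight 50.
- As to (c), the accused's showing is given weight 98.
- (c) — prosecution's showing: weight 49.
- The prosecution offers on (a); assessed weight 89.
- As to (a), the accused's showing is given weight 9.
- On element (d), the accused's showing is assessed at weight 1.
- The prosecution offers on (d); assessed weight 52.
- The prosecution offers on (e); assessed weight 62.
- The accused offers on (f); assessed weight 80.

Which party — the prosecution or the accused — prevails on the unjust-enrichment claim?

accused

— Issue I —
Stage I.1 — burden on prosecution; standard: a heightened civil standard (weight is at least 79).
    (a): 89 − 9 = 80 ≥ 79 [met]
    (b): 86 ≥ 79 [met]
  The prosecution carries Stage I.1; the accused now bears the burden.
Stage I.2 — burden on accused; standard: the balance of probabilities (weight is at least 55).
    (c): 98 − 49 = 49 < 55 [not met]
  Not every element is met, so the accused fails to carry Stage I.2.
The prosecution prevails on this issue.
— Issue II —
Stage II.1 — burden on prosecution; standard: a more-likely-than-not showing (weight is at least 53).
    (d): 52 − 1 = 51 < 53 [not met]
    (e): 62 − 11 = 51 < 53 [not met]
  Stage II.1 not carried; the prosecution fails its burden.
So the accused prevails on this issue.
— Issue III —
Stage III.1 — burden on prosecution; standard: the preponderance of the evidence (weight exceeds 52).
    (g): 50 ≤ 52 [not met]
  The prosecution does not carry Stage III.1.
The analysis ends at Stage III.1; the accused prevails on this issue.
Per-issue: Issue I → prosecution; Issue II → accused; Issue III → accused. The prosecution must prevail on every issue; overall, the accused prevails.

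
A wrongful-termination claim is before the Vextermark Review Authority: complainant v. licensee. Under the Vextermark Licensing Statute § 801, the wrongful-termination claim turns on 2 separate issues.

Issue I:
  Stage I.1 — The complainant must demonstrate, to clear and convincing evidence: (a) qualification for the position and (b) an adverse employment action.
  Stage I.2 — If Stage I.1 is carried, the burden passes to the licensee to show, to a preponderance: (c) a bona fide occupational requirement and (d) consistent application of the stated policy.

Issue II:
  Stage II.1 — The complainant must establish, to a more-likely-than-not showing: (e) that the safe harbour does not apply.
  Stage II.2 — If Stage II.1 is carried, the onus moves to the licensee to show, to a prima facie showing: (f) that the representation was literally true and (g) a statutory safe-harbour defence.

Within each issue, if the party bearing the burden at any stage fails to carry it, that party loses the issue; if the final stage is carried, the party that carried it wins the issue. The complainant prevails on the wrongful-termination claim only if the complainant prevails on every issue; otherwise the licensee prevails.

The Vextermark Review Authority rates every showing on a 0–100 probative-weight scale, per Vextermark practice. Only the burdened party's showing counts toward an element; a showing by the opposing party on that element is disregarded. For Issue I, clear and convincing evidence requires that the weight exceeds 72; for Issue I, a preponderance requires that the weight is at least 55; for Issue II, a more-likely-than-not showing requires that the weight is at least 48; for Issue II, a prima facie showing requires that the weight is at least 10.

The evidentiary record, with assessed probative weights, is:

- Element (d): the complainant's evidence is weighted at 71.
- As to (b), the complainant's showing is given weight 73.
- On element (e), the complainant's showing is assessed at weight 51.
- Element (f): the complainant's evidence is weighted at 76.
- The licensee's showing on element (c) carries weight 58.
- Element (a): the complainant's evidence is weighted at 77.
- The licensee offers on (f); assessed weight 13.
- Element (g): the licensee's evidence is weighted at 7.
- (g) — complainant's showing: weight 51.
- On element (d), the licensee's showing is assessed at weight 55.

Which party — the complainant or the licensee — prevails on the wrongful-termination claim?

— Issue I —
Stage I.1 (complainant, clear and convincing evidence, weight exceeds 72): (a) 77 > 72 — meets; (b) 73 > 72 — meets.
  Stage I.1 is satisfied; the onus moves to the licensee.
Stage I.2 (licensee, a preponderance, weight is at least 55): (c) 58 ≥ 55 — meets; (d) 55 (complainant's 71 disregarded) ≥ 55 — meets.
  All elements met at the final stage.
All stages carried — the licensee prevails on this issue.
— Issue II —
At Stage II.1 the complainant must meet a more-likely-than-not showing (weight is at least 48): on (e) the weight is 51, ≥ 48, so (e) meets the standard.
  Stage II.1 carried; the burden shifts to the licensee.
At Stage II.2 the licensee must meet a prima facie showing (weight is at least 10): on (f) the weight is 13 (the complainant's 76 is given no effect), which does reach 10, so (f) meets the standard; on (g) the weight is 7 (the complainant's 51 is given no effect), which does not reach 10, so (g) does not meet the standard.
  The licensee does not carry Stage II.2.
The complainant prevails on this issue.
Per-issue: Issue I → licensee; Issue II → complainant. The complainant must prevail on every issue; overall, the licensee prevails.

licensee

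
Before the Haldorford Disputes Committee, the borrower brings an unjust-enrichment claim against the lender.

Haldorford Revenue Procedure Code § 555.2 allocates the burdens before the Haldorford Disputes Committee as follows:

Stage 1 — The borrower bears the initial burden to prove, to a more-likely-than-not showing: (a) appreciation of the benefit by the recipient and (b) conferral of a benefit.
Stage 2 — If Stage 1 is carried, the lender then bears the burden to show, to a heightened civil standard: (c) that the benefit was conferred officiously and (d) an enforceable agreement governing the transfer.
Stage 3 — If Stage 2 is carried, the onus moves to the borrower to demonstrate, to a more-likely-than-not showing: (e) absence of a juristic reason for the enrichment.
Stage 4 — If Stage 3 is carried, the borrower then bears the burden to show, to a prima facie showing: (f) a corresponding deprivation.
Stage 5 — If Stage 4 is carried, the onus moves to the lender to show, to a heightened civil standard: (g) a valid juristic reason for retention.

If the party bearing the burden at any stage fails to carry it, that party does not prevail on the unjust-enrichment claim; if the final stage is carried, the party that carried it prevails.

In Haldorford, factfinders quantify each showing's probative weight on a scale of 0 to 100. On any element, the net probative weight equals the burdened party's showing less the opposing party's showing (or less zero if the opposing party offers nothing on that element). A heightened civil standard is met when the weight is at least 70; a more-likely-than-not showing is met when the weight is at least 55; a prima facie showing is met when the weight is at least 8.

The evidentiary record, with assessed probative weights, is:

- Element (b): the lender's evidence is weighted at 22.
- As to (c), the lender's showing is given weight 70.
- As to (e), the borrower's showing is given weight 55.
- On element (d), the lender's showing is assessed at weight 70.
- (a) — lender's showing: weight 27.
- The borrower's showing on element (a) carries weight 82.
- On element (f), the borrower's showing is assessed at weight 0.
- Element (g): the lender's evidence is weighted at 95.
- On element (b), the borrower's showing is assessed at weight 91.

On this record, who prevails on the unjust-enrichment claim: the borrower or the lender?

lender

At Stage 1 the borrower must meet a more-likely-than-not showing (weight is at least 55): on (a) the weight is 82 less the opposing 27 gives net 55, which does reach 55, so (a) meets the standard; on (b) the weight is 91 less the opposing 22 gives net 69, which does reach 55, so (b) meets the standard.
  Stage 1 is satisfied; the onus moves to the lender.
At Stage 2 the lender must meet a heightened civil standard (weight is at least 70): on (c) the weight is 70, ≥ 70, so (c) meets the standard; on (d) the weight is 70, which does reach 70, so (d) meets the standard.
  The lender carries Stage 2; the borrower now bears the burden.
At Stage 3 the borrower must meet a more-likely-than-not showing (weight is at least 55): on (e) the weight is 55, which does reach 55, so (e) meets the standard.
  Stage 3 carried; the burden remains with the borrower.
At Stage 4 the borrower must meet a prima facie showing (weight is at least 8): on (f) the weight is 0, which does not reach 8, so (f) does not meet the standard.
  Not every element is met, so the borrower fails to carry Stage 4.
The lender prevails.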